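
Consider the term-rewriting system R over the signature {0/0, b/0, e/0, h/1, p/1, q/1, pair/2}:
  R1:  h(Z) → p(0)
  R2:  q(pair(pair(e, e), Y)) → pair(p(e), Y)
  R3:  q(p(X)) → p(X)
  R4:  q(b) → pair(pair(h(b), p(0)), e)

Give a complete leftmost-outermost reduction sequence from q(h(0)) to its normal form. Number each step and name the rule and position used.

1. q(h(0))  →  q(p(0))   [R1 at 1]
2. q(p(0))  →  p(0)   [R3 at ε]

p(0)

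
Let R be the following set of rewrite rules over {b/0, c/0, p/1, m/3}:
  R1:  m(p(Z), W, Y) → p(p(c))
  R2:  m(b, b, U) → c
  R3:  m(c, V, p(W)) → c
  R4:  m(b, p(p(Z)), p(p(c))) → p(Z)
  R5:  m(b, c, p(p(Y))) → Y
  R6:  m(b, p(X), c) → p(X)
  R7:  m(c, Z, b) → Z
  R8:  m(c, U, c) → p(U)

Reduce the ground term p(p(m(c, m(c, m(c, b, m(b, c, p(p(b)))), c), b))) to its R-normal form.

p(p(p(b)))

1. p(p(m(c, m(c, m(c, b, m(b, c, p(p(b)))), c), b)))  →  p(p(m(c, m(c, b, m(b, c, p(p(b)))), c)))   [R7 at 1.1]
2. p(p(m(c, m(c, b, m(b, c, p(p(b)))), c)))  →  p(p(p(m(c, b, m(b, c, p(p(b)))))))   [R8 at 1.1]
3. p(p(p(m(c, b, m(b, c, p(p(b)))))))  →  p(p(p(m(c, b, b))))   [R5 at 1.1.1.3]
4. p(p(p(m(c, b, b))))  →  p(p(p(b)))   [R7 at 1.1.1]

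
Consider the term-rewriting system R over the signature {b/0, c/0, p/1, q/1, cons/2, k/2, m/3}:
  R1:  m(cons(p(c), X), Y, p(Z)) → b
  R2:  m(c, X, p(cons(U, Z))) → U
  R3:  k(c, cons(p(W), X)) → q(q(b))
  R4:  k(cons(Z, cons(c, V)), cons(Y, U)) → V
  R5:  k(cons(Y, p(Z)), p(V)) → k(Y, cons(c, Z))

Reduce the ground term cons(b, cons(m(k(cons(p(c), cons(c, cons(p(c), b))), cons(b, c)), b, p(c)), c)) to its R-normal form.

cons(b, cons(b, c))

1. cons(b, cons(m(k(cons(p(c), cons(c, cons(p(c), b))), cons(b, c)), b, p(c)), c))  →  cons(b, cons(m(cons(p(c), b), b, p(c)), c))   [R4 at 2.1.1]
2. cons(b, cons(m(cons(p(c), b), b, p(c)), c))  →  cons(b, cons(b, c))   [R1 at 2.1]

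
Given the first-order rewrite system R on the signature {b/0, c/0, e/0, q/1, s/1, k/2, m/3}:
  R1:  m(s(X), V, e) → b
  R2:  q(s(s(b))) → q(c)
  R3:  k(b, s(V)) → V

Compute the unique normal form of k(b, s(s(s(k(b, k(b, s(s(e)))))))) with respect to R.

1. k(b, s(s(s(k(b, k(b, s(s(e))))))))  →  s(s(k(b, k(b, s(s(e))))))   [R3 at ε]
2. s(s(k(b, k(b, s(s(e))))))  →  s(s(k(b, s(e))))   [R3 at 1.1.2]
3. s(s(k(b, s(e))))  →  s(s(e))   [R3 at 1.1]

s(s(e))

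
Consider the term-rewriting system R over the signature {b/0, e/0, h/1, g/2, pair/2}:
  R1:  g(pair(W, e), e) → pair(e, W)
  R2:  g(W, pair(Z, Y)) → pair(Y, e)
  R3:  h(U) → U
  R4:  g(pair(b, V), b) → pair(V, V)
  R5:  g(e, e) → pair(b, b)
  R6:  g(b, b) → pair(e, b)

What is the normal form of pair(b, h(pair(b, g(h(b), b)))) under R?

1. pair(b, h(pair(b, g(h(b), b))))  →  pair(b, pair(b, g(h(b), b)))   [R3 at 2]
2. pair(b, pair(b, g(h(b), b)))  →  pair(b, pair(b, g(b, b)))   [R3 at 2.2.1]
3. pair(b, pair(b, g(b, b)))  →  pair(b, pair(b, pair(e, b)))   [R6 at 2.2]

pair(b, pair(b, pair(e, b)))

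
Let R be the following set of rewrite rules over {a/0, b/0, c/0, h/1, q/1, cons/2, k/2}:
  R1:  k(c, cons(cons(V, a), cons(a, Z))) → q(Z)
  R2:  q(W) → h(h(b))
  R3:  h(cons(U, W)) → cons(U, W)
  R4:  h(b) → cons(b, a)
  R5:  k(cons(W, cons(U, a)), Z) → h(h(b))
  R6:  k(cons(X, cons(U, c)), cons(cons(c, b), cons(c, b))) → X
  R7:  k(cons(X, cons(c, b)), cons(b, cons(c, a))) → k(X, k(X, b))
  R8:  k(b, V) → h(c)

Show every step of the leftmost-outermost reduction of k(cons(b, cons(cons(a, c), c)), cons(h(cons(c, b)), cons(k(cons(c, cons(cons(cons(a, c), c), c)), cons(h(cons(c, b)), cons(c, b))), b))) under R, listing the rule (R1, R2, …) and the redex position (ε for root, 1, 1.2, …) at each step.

b

1. k(cons(b, cons(cons(a, c), c)), cons(h(cons(c, b)), cons(k(cons(c, cons(cons(cons(a, c), c), c)), cons(h(cons(c, b)), cons(c, b))), b)))  →  k(cons(b, cons(cons(a, c), c)), cons(cons(c, b), cons(k(cons(c, cons(cons(cons(a, c), c), c)), cons(h(cons(c, b)), cons(c, b))), b)))   [R3 at 2.1]
2. k(cons(b, cons(cons(a, c), c)), cons(cons(c, b), cons(k(cons(c, cons(cons(cons(a, c), c), c)), cons(h(cons(c, b)), cons(c, b))), b)))  →  k(cons(b, cons(cons(a, c), c)), cons(cons(c, b), cons(k(cons(c, cons(cons(cons(a, c), c), c)), cons(cons(c, b), cons(c, b))), b)))   [R3 at 2.2.1.2.1]
3. k(cons(b, cons(cons(a, c), c)), cons(cons(c, b), cons(k(cons(c, cons(cons(cons(a, c), c), c)), cons(cons(c, b), cons(c, b))), b)))  →  k(cons(b, cons(cons(a, c), c)), cons(cons(c, b), cons(c, b)))   [R6 at 2.2.1]
4. k(cons(b, cons(cons(a, c), c)), cons(cons(c, b), cons(c, b)))  →  b   [R6 at ε]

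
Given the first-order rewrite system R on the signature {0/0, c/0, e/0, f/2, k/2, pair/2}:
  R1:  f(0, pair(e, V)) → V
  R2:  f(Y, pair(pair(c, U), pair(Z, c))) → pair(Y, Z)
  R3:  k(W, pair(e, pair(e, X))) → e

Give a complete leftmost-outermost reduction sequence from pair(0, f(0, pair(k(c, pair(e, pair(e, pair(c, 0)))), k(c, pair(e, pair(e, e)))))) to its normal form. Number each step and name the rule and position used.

1. pair(0, f(0, pair(k(c, pair(e, pair(e, pair(c, 0)))), k(c, pair(e, pair(e, e))))))  →  pair(0, f(0, pair(e, k(c, pair(e, pair(e, e))))))   [R3 at 2.2.1]
2. pair(0, f(0, pair(e, k(c, pair(e, pair(e, e))))))  →  pair(0, k(c, pair(e, pair(e, e))))   [R1 at 2]
3. pair(0, k(c, pair(e, pair(e, e))))  →  pair(0, e)   [R3 at 2]

pair(0, e)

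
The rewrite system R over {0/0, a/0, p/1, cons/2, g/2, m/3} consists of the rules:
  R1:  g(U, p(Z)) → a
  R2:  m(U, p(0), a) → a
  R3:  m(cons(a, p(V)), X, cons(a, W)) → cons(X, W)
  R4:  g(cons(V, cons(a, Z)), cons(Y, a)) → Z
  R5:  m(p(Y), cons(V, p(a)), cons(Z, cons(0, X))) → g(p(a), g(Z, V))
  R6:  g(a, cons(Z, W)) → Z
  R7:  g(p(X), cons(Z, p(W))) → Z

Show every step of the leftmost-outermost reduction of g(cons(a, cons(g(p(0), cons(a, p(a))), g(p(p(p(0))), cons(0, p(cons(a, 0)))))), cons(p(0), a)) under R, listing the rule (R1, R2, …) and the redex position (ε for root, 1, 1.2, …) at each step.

1. g(cons(a, cons(g(p(0), cons(a, p(a))), g(p(p(p(0))), cons(0, p(cons(a, 0)))))), cons(p(0), a))  →  g(cons(a, cons(a, g(p(p(p(0))), cons(0, p(cons(a, 0)))))), cons(p(0), a))   [R7 at 1.2.1]
2. g(cons(a, cons(a, g(p(p(p(0))), cons(0, p(cons(a, 0)))))), cons(p(0), a))  →  g(p(p(p(0))), cons(0, p(cons(a, 0))))   [R4 at ε]
3. g(p(p(p(0))), cons(0, p(cons(a, 0))))  →  0   [R7 at ε]

0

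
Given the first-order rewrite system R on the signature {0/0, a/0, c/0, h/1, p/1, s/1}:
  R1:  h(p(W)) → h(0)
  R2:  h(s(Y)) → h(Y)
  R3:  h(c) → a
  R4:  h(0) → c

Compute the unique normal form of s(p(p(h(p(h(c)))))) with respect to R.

s(p(p(c)))

1. s(p(p(h(p(h(c))))))  →  s(p(p(h(0))))   [R1 at 1.1.1]
2. s(p(p(h(0))))  →  s(p(p(c)))   [R4 at 1.1.1]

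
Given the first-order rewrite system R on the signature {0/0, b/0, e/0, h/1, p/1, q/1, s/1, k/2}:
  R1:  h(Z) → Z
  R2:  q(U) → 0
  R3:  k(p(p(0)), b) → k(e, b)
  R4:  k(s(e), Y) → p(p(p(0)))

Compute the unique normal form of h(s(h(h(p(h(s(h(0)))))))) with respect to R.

s(p(s(0)))

1. h(s(h(h(p(h(s(h(0))))))))  →  s(h(h(p(h(s(h(0)))))))   [R1 at ε]
2. s(h(h(p(h(s(h(0)))))))  →  s(h(p(h(s(h(0))))))   [R1 at 1]
3. s(h(p(h(s(h(0))))))  →  s(p(h(s(h(0)))))   [R1 at 1]
4. s(p(h(s(h(0)))))  →  s(p(s(h(0))))   [R1 at 1.1]
5. s(p(s(h(0))))  →  s(p(s(0)))   [R1 at 1.1.1]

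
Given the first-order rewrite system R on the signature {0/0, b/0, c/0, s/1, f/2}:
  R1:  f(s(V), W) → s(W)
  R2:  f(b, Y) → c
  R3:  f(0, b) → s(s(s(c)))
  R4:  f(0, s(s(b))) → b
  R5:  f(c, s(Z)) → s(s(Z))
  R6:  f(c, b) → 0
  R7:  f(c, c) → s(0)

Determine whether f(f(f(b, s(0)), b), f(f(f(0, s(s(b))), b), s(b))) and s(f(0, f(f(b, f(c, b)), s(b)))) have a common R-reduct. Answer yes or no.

no — NF(t₁) = b, NF(t₂) = s(b)

Reduce t₁ = f(f(f(b, s(0)), b), f(f(f(0, s(s(b))), b), s(b))):
1. f(f(f(b, s(0)), b), f(f(f(0, s(s(b))), b), s(b)))  →  f(f(c, b), f(f(f(0, s(s(b))), b), s(b)))   [R2 at 1.1]
2. f(f(c, b), f(f(f(0, s(s(b))), b), s(b)))  →  f(0, f(f(f(0, s(s(b))), b), s(b)))   [R6 at 1]
3. f(0, f(f(f(0, s(s(b))), b), s(b)))  →  f(0, f(f(b, b), s(b)))   [R4 at 2.1.1]
4. f(0, f(f(b, b), s(b)))  →  f(0, f(c, s(b)))   [R2 at 2.1]
5. f(0, f(c, s(b)))  →  f(0, s(s(b)))   [R5 at 2]
6. f(0, s(s(b)))  →  b   [R4 at ε]

Reduce t₂ = s(f(0, f(f(b, f(c, b)), s(b)))):
1. s(f(0, f(f(b, f(c, b)), s(b))))  →  s(f(0, f(c, s(b))))   [R2 at 1.2.1]
2. s(f(0, f(c, s(b))))  →  s(f(0, s(s(b))))   [R5 at 1.2]
3. s(f(0, s(s(b))))  →  s(b)   [R4 at 1]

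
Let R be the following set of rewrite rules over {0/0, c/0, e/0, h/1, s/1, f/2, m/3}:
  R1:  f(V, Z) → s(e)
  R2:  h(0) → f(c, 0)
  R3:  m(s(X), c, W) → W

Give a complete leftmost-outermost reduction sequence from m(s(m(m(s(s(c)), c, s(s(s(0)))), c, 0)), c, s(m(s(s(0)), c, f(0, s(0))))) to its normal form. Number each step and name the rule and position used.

1. m(s(m(m(s(s(c)), c, s(s(s(0)))), c, 0)), c, s(m(s(s(0)), c, f(0, s(0)))))  →  s(m(s(s(0)), c, f(0, s(0))))   [R3 at ε]
2. s(m(s(s(0)), c, f(0, s(0))))  →  s(f(0, s(0)))   [R3 at 1]
3. s(f(0, s(0)))  →  s(s(e))   [R1 at 1]

s(s(e))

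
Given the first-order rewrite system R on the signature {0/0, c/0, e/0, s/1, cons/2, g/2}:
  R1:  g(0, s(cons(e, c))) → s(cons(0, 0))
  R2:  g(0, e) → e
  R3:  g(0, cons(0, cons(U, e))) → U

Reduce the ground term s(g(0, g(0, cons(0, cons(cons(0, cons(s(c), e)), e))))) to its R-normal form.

1. s(g(0, g(0, cons(0, cons(cons(0, cons(s(c), e)), e)))))  →  s(g(0, cons(0, cons(s(c), e))))   [R3 at 1.2]
2. s(g(0, cons(0, cons(s(c), e))))  →  s(s(c))   [R3 at 1]

s(s(c))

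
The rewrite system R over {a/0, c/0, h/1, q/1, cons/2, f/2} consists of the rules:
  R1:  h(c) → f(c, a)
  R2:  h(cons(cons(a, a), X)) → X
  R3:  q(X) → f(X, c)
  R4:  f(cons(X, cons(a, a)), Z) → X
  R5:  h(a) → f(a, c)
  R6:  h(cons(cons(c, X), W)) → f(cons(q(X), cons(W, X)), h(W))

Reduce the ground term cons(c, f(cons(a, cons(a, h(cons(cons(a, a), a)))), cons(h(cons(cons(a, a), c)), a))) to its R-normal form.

cons(c, a)

1. cons(c, f(cons(a, cons(a, h(cons(cons(a, a), a)))), cons(h(cons(cons(a, a), c)), a)))  →  cons(c, f(cons(a, cons(a, a)), cons(h(cons(cons(a, a), c)), a)))   [R2 at 2.1.2.2]
2. cons(c, f(cons(a, cons(a, a)), cons(h(cons(cons(a, a), c)), a)))  →  cons(c, a)   [R4 at 2]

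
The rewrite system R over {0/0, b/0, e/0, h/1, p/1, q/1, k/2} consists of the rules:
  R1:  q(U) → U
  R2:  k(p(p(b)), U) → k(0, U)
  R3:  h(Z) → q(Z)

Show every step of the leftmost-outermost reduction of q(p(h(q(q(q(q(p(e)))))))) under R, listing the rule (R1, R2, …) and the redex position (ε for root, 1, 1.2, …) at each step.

p(p(e))

1. q(p(h(q(q(q(q(p(e))))))))  →  p(h(q(q(q(q(p(e)))))))   [R1 at ε]
2. p(h(q(q(q(q(p(e)))))))  →  p(q(q(q(q(q(p(e)))))))   [R3 at 1]
3. p(q(q(q(q(q(p(e)))))))  →  p(q(q(q(q(p(e))))))   [R1 at 1]
4. p(q(q(q(q(p(e))))))  →  p(q(q(q(p(e)))))   [R1 at 1]
5. p(q(q(q(p(e)))))  →  p(q(q(p(e))))   [R1 at 1]
6. p(q(q(p(e))))  →  p(q(p(e)))   [R1 at 1]
7. p(q(p(e)))  →  p(p(e))   [R1 at 1]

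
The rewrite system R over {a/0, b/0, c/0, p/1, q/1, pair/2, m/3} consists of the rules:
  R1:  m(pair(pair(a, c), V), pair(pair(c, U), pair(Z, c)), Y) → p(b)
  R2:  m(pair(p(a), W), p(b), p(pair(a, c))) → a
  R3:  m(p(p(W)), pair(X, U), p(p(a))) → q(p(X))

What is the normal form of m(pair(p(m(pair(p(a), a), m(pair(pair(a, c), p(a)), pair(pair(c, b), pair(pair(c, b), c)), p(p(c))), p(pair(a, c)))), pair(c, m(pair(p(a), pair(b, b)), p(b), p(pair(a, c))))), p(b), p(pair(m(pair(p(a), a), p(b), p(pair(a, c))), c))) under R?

a

1. m(pair(p(m(pair(p(a), a), m(pair(pair(a, c), p(a)), pair(pair(c, b), pair(pair(c, b), c)), p(p(c))), p(pair(a, c)))), pair(c, m(pair(p(a), pair(b, b)), p(b), p(pair(a, c))))), p(b), p(pair(m(pair(p(a), a), p(b), p(pair(a, c))), c)))  →  m(pair(p(m(pair(p(a), a), p(b), p(pair(a, c)))), pair(c, m(pair(p(a), pair(b, b)), p(b), p(pair(a, c))))), p(b), p(pair(m(pair(p(a), a), p(b), p(pair(a, c))), c)))   [R1 at 1.1.1.2]
2. m(pair(p(m(pair(p(a), a), p(b), p(pair(a, c)))), pair(c, m(pair(p(a), pair(b, b)), p(b), p(pair(a, c))))), p(b), p(pair(m(pair(p(a), a), p(b), p(pair(a, c))), c)))  →  m(pair(p(a), pair(c, m(pair(p(a), pair(b, b)), p(b), p(pair(a, c))))), p(b), p(pair(m(pair(p(a), a), p(b), p(pair(a, c))), c)))   [R2 at 1.1.1]
3. m(pair(p(a), pair(c, m(pair(p(a), pair(b, b)), p(b), p(pair(a, c))))), p(b), p(pair(m(pair(p(a), a), p(b), p(pair(a, c))), c)))  →  m(pair(p(a), pair(c, a)), p(b), p(pair(m(pair(p(a), a), p(b), p(pair(a, c))), c)))   [R2 at 1.2.2]
4. m(pair(p(a), pair(c, a)), p(b), p(pair(m(pair(p(a), a), p(b), p(pair(a, c))), c)))  →  m(pair(p(a), pair(c, a)), p(b), p(pair(a, c)))   [R2 at 3.1.1]
5. m(pair(p(a), pair(c, a)), p(b), p(pair(a, c)))  →  a   [R2 at ε]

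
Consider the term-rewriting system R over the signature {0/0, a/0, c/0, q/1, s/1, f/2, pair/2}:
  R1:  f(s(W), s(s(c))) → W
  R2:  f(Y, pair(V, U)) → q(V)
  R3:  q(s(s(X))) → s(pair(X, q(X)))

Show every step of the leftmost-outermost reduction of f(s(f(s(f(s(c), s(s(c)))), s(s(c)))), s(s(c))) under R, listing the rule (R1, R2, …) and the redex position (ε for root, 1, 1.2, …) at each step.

c

1. f(s(f(s(f(s(c), s(s(c)))), s(s(c)))), s(s(c)))  →  f(s(f(s(c), s(s(c)))), s(s(c)))   [R1 at ε]
2. f(s(f(s(c), s(s(c)))), s(s(c)))  →  f(s(c), s(s(c)))   [R1 at ε]
3. f(s(c), s(s(c)))  →  c   [R1 at ε]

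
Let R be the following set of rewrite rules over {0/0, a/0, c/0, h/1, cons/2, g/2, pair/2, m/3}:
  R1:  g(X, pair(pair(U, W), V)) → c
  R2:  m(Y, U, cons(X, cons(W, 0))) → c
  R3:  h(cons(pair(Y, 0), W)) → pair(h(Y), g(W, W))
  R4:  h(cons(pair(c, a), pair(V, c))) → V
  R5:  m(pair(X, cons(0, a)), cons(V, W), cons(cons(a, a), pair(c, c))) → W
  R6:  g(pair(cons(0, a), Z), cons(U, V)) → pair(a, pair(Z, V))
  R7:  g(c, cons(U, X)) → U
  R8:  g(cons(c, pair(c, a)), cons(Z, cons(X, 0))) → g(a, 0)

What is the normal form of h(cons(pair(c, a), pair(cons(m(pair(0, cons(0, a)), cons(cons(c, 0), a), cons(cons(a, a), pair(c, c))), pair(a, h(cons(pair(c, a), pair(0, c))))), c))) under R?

cons(a, pair(a, 0))

1. h(cons(pair(c, a), pair(cons(m(pair(0, cons(0, a)), cons(cons(c, 0), a), cons(cons(a, a), pair(c, c))), pair(a, h(cons(pair(c, a), pair(0, c))))), c)))  →  cons(m(pair(0, cons(0, a)), cons(cons(c, 0), a), cons(cons(a, a), pair(c, c))), pair(a, h(cons(pair(c, a), pair(0, c)))))   [R4 at ε]
2. cons(m(pair(0, cons(0, a)), cons(cons(c, 0), a), cons(cons(a, a), pair(c, c))), pair(a, h(cons(pair(c, a), pair(0, c)))))  →  cons(a, pair(a, h(cons(pair(c, a), pair(0, c)))))   [R5 at 1]
3. cons(a, pair(a, h(cons(pair(c, a), pair(0, c)))))  →  cons(a, pair(a, 0))   [R4 at 2.2]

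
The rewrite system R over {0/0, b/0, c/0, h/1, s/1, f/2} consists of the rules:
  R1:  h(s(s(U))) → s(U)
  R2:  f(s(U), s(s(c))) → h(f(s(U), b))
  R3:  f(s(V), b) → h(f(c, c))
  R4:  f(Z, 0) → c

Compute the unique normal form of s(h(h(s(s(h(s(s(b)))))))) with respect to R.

s(s(b))

1. s(h(h(s(s(h(s(s(b))))))))  →  s(h(s(h(s(s(b))))))   [R1 at 1.1]
2. s(h(s(h(s(s(b))))))  →  s(h(s(s(b))))   [R1 at 1.1.1]
3. s(h(s(s(b))))  →  s(s(b))   [R1 at 1]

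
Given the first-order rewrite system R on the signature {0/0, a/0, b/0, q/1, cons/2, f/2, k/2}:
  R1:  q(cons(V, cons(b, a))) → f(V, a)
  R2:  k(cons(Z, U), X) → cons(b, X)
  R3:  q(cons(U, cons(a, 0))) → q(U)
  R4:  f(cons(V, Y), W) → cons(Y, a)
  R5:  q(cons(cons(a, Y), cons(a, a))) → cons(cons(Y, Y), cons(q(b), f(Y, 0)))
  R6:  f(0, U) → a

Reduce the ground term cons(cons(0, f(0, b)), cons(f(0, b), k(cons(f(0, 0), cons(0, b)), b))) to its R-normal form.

1. cons(cons(0, f(0, b)), cons(f(0, b), k(cons(f(0, 0), cons(0, b)), b)))  →  cons(cons(0, a), cons(f(0, b), k(cons(f(0, 0), cons(0, b)), b)))   [R6 at 1.2]
2. cons(cons(0, a), cons(f(0, b), k(cons(f(0, 0), cons(0, b)), b)))  →  cons(cons(0, a), cons(a, k(cons(f(0, 0), cons(0, b)), b)))   [R6 at 2.1]
3. cons(cons(0, a), cons(a, k(cons(f(0, 0), cons(0, b)), b)))  →  cons(cons(0, a), cons(a, cons(b, b)))   [R2 at 2.2]

cons(cons(0, a), cons(a, cons(b, b)))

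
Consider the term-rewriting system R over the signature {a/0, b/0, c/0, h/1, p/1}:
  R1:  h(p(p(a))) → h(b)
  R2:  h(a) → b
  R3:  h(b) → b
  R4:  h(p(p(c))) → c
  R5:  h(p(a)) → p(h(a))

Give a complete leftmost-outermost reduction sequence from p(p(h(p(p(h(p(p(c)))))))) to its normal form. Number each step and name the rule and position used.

1. p(p(h(p(p(h(p(p(c))))))))  →  p(p(h(p(p(c)))))   [R4 at 1.1.1.1.1]
2. p(p(h(p(p(c)))))  →  p(p(c))   [R4 at 1.1]

p(p(c))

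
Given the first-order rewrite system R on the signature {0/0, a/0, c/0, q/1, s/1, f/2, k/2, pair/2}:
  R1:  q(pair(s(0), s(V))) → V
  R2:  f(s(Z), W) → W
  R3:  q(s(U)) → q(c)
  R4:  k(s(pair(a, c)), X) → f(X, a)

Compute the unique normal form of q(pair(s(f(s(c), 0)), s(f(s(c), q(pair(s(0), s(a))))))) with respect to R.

a

1. q(pair(s(f(s(c), 0)), s(f(s(c), q(pair(s(0), s(a)))))))  →  q(pair(s(0), s(f(s(c), q(pair(s(0), s(a)))))))   [R2 at 1.1.1]
2. q(pair(s(0), s(f(s(c), q(pair(s(0), s(a)))))))  →  f(s(c), q(pair(s(0), s(a))))   [R1 at ε]
3. f(s(c), q(pair(s(0), s(a))))  →  q(pair(s(0), s(a)))   [R2 at ε]
4. q(pair(s(0), s(a)))  →  a   [R1 at ε]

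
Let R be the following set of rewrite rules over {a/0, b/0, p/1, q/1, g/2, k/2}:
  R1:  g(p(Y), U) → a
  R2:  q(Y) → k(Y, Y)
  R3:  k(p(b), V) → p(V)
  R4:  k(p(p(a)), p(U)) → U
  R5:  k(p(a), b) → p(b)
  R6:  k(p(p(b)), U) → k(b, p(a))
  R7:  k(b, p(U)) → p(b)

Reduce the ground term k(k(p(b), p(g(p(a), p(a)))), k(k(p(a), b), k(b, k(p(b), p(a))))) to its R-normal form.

1. k(k(p(b), p(g(p(a), p(a)))), k(k(p(a), b), k(b, k(p(b), p(a)))))  →  k(p(p(g(p(a), p(a)))), k(k(p(a), b), k(b, k(p(b), p(a)))))   [R3 at 1]
2. k(p(p(g(p(a), p(a)))), k(k(p(a), b), k(b, k(p(b), p(a)))))  →  k(p(p(a)), k(k(p(a), b), k(b, k(p(b), p(a)))))   [R1 at 1.1.1]
3. k(p(p(a)), k(k(p(a), b), k(b, k(p(b), p(a)))))  →  k(p(p(a)), k(p(b), k(b, k(p(b), p(a)))))   [R5 at 2.1]
4. k(p(p(a)), k(p(b), k(b, k(p(b), p(a)))))  →  k(p(p(a)), p(k(b, k(p(b), p(a)))))   [R3 at 2]
5. k(p(p(a)), p(k(b, k(p(b), p(a)))))  →  k(b, k(p(b), p(a)))   [R4 at ε]
6. k(b, k(p(b), p(a)))  →  k(b, p(p(a)))   [R3 at 2]
7. k(b, p(p(a)))  →  p(b)   [R7 at ε]

p(b)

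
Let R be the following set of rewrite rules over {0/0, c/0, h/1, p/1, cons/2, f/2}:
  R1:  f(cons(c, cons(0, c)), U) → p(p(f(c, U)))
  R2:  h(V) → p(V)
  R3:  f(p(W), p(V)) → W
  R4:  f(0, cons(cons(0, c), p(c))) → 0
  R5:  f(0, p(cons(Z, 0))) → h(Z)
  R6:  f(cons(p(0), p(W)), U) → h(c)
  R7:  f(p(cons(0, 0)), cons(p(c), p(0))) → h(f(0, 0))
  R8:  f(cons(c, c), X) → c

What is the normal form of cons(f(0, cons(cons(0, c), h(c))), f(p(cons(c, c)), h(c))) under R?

1. cons(f(0, cons(cons(0, c), h(c))), f(p(cons(c, c)), h(c)))  →  cons(f(0, cons(cons(0, c), p(c))), f(p(cons(c, c)), h(c)))   [R2 at 1.2.2]
2. cons(f(0, cons(cons(0, c), p(c))), f(p(cons(c, c)), h(c)))  →  cons(0, f(p(cons(c, c)), h(c)))   [R4 at 1]
3. cons(0, f(p(cons(c, c)), h(c)))  →  cons(0, f(p(cons(c, c)), p(c)))   [R2 at 2.2]
4. cons(0, f(p(cons(c, c)), p(c)))  →  cons(0, cons(c, c))   [R3 at 2]

cons(0, cons(c, c))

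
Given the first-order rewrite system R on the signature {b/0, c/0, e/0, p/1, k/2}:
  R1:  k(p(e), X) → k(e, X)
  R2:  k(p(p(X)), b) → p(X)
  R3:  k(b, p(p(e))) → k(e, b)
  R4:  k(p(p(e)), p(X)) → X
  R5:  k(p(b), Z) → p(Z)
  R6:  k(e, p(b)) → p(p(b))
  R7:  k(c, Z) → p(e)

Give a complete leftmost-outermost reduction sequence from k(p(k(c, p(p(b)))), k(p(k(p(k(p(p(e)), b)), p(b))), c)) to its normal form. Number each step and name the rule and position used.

c

1. k(p(k(c, p(p(b)))), k(p(k(p(k(p(p(e)), b)), p(b))), c))  →  k(p(p(e)), k(p(k(p(k(p(p(e)), b)), p(b))), c))   [R7 at 1.1]
2. k(p(p(e)), k(p(k(p(k(p(p(e)), b)), p(b))), c))  →  k(p(p(e)), k(p(k(p(p(e)), p(b))), c))   [R2 at 2.1.1.1.1]
3. k(p(p(e)), k(p(k(p(p(e)), p(b))), c))  →  k(p(p(e)), k(p(b), c))   [R4 at 2.1.1]
4. k(p(p(e)), k(p(b), c))  →  k(p(p(e)), p(c))   [R5 at 2]
5. k(p(p(e)), p(c))  →  c   [R4 at ε]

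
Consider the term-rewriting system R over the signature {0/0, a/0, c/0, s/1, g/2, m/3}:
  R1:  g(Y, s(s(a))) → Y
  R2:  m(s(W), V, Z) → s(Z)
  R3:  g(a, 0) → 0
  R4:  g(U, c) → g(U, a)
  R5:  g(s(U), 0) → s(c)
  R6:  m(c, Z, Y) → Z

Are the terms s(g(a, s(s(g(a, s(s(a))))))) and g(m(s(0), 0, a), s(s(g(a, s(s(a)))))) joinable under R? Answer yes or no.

yes — NF(t₁) = s(a), NF(t₂) = s(a)

Reduce t₁ = s(g(a, s(s(g(a, s(s(a))))))):
1. s(g(a, s(s(g(a, s(s(a)))))))  →  s(g(a, s(s(a))))   [R1 at 1.2.1.1]
2. s(g(a, s(s(a))))  →  s(a)   [R1 at 1]

Reduce t₂ = g(m(s(0), 0, a), s(s(g(a, s(s(a)))))):
1. g(m(s(0), 0, a), s(s(g(a, s(s(a))))))  →  g(s(a), s(s(g(a, s(s(a))))))   [R2 at 1]
2. g(s(a), s(s(g(a, s(s(a))))))  →  g(s(a), s(s(a)))   [R1 at 2.1.1]
3. g(s(a), s(s(a)))  →  s(a)   [R1 at ε]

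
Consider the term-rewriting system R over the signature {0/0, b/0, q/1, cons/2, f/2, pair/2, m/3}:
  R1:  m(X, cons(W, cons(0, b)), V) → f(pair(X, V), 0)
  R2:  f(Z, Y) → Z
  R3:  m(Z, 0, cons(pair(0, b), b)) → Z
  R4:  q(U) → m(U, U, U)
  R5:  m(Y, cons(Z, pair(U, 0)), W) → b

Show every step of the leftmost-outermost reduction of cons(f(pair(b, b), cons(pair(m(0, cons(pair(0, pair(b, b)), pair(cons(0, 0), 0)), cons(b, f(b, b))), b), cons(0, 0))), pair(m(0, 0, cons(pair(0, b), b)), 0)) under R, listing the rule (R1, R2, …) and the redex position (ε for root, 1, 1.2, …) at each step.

1. cons(f(pair(b, b), cons(pair(m(0, cons(pair(0, pair(b, b)), pair(cons(0, 0), 0)), cons(b, f(b, b))), b), cons(0, 0))), pair(m(0, 0, cons(pair(0, b), b)), 0))  →  cons(pair(b, b), pair(m(0, 0, cons(pair(0, b), b)), 0))   [R2 at 1]
2. cons(pair(b, b), pair(m(0, 0, cons(pair(0, b), b)), 0))  →  cons(pair(b, b), pair(0, 0))   [R3 at 2.1]

cons(pair(b, b), pair(0, 0))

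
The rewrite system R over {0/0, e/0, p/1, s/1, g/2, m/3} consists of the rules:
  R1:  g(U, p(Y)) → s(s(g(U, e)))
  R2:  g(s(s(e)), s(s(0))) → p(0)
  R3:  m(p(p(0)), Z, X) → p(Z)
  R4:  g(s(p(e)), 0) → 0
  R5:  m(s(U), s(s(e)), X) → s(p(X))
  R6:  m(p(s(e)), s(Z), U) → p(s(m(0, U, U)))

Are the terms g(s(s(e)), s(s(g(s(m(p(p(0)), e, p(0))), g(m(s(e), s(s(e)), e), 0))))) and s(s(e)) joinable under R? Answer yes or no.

Reduce t₁ = g(s(s(e)), s(s(g(s(m(p(p(0)), e, p(0))), g(m(s(e), s(s(e)), e), 0))))):
1. g(s(s(e)), s(s(g(s(m(p(p(0)), e, p(0))), g(m(s(e), s(s(e)), e), 0)))))  →  g(s(s(e)), s(s(g(s(p(e)), g(m(s(e), s(s(e)), e), 0)))))   [R3 at 2.1.1.1.1]
2. g(s(s(e)), s(s(g(s(p(e)), g(m(s(e), s(s(e)), e), 0)))))  →  g(s(s(e)), s(s(g(s(p(e)), g(s(p(e)), 0)))))   [R5 at 2.1.1.2.1]
3. g(s(s(e)), s(s(g(s(p(e)), g(s(p(e)), 0)))))  →  g(s(s(e)), s(s(g(s(p(e)), 0))))   [R4 at 2.1.1.2]
4. g(s(s(e)), s(s(g(s(p(e)), 0))))  →  g(s(s(e)), s(s(0)))   [R4 at 2.1.1]
5. g(s(s(e)), s(s(0)))  →  p(0)   [R2 at ε]

Reduce t₂ = s(s(e)):

no — NF(t₁) = p(0), NF(t₂) = s(s(e))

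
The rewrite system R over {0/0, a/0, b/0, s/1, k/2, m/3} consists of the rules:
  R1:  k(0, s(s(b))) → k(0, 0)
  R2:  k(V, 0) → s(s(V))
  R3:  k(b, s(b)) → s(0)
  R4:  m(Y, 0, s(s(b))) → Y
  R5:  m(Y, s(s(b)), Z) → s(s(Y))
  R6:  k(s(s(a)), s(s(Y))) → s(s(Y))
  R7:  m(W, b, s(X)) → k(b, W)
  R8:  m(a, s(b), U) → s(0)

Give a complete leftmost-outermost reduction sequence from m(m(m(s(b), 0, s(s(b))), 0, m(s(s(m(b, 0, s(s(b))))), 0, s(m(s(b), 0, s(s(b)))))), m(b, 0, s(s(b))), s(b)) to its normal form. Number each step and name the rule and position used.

s(0)

1. m(m(m(s(b), 0, s(s(b))), 0, m(s(s(m(b, 0, s(s(b))))), 0, s(m(s(b), 0, s(s(b)))))), m(b, 0, s(s(b))), s(b))  →  m(m(s(b), 0, m(s(s(m(b, 0, s(s(b))))), 0, s(m(s(b), 0, s(s(b)))))), m(b, 0, s(s(b))), s(b))   [R4 at 1.1]
2. m(m(s(b), 0, m(s(s(m(b, 0, s(s(b))))), 0, s(m(s(b), 0, s(s(b)))))), m(b, 0, s(s(b))), s(b))  →  m(m(s(b), 0, m(s(s(b)), 0, s(m(s(b), 0, s(s(b)))))), m(b, 0, s(s(b))), s(b))   [R4 at 1.3.1.1.1]
3. m(m(s(b), 0, m(s(s(b)), 0, s(m(s(b), 0, s(s(b)))))), m(b, 0, s(s(b))), s(b))  →  m(m(s(b), 0, m(s(s(b)), 0, s(s(b)))), m(b, 0, s(s(b))), s(b))   [R4 at 1.3.3.1]
4. m(m(s(b), 0, m(s(s(b)), 0, s(s(b)))), m(b, 0, s(s(b))), s(b))  →  m(m(s(b), 0, s(s(b))), m(b, 0, s(s(b))), s(b))   [R4 at 1.3]
5. m(m(s(b), 0, s(s(b))), m(b, 0, s(s(b))), s(b))  →  m(s(b), m(b, 0, s(s(b))), s(b))   [R4 at 1]
6. m(s(b), m(b, 0, s(s(b))), s(b))  →  m(s(b), b, s(b))   [R4 at 2]
7. m(s(b), b, s(b))  →  k(b, s(b))   [R7 at ε]
8. k(b, s(b))  →  s(0)   [R3 at ε]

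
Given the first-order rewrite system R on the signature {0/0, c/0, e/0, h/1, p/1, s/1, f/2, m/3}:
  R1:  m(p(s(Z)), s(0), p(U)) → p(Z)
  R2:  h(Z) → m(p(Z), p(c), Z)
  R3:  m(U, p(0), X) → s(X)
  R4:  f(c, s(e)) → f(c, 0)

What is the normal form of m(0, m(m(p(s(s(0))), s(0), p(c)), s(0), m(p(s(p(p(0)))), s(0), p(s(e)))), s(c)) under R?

s(s(c))

1. m(0, m(m(p(s(s(0))), s(0), p(c)), s(0), m(p(s(p(p(0)))), s(0), p(s(e)))), s(c))  →  m(0, m(p(s(0)), s(0), m(p(s(p(p(0)))), s(0), p(s(e)))), s(c))   [R1 at 2.1]
2. m(0, m(p(s(0)), s(0), m(p(s(p(p(0)))), s(0), p(s(e)))), s(c))  →  m(0, m(p(s(0)), s(0), p(p(p(0)))), s(c))   [R1 at 2.3]
3. m(0, m(p(s(0)), s(0), p(p(p(0)))), s(c))  →  m(0, p(0), s(c))   [R1 at 2]
4. m(0, p(0), s(c))  →  s(s(c))   [R3 at ε]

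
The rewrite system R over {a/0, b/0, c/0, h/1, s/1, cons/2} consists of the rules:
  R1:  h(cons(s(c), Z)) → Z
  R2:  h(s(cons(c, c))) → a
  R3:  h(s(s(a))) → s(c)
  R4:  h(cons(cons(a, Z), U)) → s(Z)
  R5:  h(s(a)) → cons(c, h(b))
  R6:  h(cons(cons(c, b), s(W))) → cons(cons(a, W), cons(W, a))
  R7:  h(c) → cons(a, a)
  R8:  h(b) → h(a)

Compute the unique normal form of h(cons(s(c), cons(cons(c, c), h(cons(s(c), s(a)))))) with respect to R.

1. h(cons(s(c), cons(cons(c, c), h(cons(s(c), s(a))))))  →  cons(cons(c, c), h(cons(s(c), s(a))))   [R1 at ε]
2. cons(cons(c, c), h(cons(s(c), s(a))))  →  cons(cons(c, c), s(a))   [R1 at 2]

cons(cons(c, c), s(a))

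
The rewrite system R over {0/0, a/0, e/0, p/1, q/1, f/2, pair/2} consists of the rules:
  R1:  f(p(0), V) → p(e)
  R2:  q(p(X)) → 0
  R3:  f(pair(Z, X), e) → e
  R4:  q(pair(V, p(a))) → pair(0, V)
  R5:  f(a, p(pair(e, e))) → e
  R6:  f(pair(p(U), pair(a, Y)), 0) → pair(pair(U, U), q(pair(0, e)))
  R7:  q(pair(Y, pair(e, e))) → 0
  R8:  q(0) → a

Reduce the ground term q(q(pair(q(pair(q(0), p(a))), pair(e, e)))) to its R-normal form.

a

1. q(q(pair(q(pair(q(0), p(a))), pair(e, e))))  →  q(0)   [R7 at 1]
2. q(0)  →  a   [R8 at ε]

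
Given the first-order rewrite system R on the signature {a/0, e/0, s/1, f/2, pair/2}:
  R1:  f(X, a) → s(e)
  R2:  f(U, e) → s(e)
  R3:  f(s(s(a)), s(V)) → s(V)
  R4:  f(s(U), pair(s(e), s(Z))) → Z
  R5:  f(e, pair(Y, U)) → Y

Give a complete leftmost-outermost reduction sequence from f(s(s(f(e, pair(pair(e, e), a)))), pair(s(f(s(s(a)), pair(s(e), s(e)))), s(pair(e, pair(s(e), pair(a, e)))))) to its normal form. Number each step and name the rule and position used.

1. f(s(s(f(e, pair(pair(e, e), a)))), pair(s(f(s(s(a)), pair(s(e), s(e)))), s(pair(e, pair(s(e), pair(a, e))))))  →  f(s(s(pair(e, e))), pair(s(f(s(s(a)), pair(s(e), s(e)))), s(pair(e, pair(s(e), pair(a, e))))))   [R5 at 1.1.1]
2. f(s(s(pair(e, e))), pair(s(f(s(s(a)), pair(s(e), s(e)))), s(pair(e, pair(s(e), pair(a, e))))))  →  f(s(s(pair(e, e))), pair(s(e), s(pair(e, pair(s(e), pair(a, e))))))   [R4 at 2.1.1]
3. f(s(s(pair(e, e))), pair(s(e), s(pair(e, pair(s(e), pair(a, e))))))  →  pair(e, pair(s(e), pair(a, e)))   [R4 at ε]

pair(e, pair(s(e), pair(a, e)))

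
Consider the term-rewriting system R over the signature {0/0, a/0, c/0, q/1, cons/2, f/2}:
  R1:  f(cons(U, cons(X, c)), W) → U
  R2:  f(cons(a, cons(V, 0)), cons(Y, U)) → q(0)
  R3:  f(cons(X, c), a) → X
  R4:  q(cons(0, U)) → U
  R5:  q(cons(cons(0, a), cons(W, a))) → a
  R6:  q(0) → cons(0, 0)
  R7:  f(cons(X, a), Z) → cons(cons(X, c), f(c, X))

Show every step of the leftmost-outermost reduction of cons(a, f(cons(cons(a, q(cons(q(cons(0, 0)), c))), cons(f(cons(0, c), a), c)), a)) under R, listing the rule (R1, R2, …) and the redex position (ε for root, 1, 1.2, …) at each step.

cons(a, cons(a, c))

1. cons(a, f(cons(cons(a, q(cons(q(cons(0, 0)), c))), cons(f(cons(0, c), a), c)), a))  →  cons(a, cons(a, q(cons(q(cons(0, 0)), c))))   [R1 at 2]
2. cons(a, cons(a, q(cons(q(cons(0, 0)), c))))  →  cons(a, cons(a, q(cons(0, c))))   [R4 at 2.2.1.1]
3. cons(a, cons(a, q(cons(0, c))))  →  cons(a, cons(a, c))   [R4 at 2.2]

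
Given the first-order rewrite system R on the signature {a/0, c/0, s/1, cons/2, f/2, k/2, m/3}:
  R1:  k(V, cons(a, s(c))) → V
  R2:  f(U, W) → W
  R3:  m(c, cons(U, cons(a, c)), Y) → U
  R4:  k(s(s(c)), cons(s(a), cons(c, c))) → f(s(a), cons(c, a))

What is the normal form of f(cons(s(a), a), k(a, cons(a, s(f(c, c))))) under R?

1. f(cons(s(a), a), k(a, cons(a, s(f(c, c)))))  →  k(a, cons(a, s(f(c, c))))   [R2 at ε]
2. k(a, cons(a, s(f(c, c))))  →  k(a, cons(a, s(c)))   [R2 at 2.2.1]
3. k(a, cons(a, s(c)))  →  a   [R1 at ε]

a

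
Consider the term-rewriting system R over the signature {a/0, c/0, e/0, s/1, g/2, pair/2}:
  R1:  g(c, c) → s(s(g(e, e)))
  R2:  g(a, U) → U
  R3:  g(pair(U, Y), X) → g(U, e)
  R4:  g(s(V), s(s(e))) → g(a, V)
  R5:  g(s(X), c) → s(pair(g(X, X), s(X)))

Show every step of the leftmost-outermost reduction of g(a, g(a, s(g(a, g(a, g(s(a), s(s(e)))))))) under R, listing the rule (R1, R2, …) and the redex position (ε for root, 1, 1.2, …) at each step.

1. g(a, g(a, s(g(a, g(a, g(s(a), s(s(e))))))))  →  g(a, s(g(a, g(a, g(s(a), s(s(e)))))))   [R2 at ε]
2. g(a, s(g(a, g(a, g(s(a), s(s(e)))))))  →  s(g(a, g(a, g(s(a), s(s(e))))))   [R2 at ε]
3. s(g(a, g(a, g(s(a), s(s(e))))))  →  s(g(a, g(s(a), s(s(e)))))   [R2 at 1]
4. s(g(a, g(s(a), s(s(e)))))  →  s(g(s(a), s(s(e))))   [R2 at 1]
5. s(g(s(a), s(s(e))))  →  s(g(a, a))   [R4 at 1]
6. s(g(a, a))  →  s(a)   [R2 at 1]

s(a)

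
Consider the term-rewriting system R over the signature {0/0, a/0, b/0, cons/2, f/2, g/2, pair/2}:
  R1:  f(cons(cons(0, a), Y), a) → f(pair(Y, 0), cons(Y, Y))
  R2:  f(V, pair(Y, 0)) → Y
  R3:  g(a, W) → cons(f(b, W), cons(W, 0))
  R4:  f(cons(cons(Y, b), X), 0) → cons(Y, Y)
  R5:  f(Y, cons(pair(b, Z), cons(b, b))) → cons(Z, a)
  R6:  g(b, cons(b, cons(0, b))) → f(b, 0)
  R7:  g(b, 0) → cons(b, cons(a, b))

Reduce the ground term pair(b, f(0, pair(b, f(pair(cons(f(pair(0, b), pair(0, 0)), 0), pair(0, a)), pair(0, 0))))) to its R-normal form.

pair(b, b)

1. pair(b, f(0, pair(b, f(pair(cons(f(pair(0, b), pair(0, 0)), 0), pair(0, a)), pair(0, 0)))))  →  pair(b, f(0, pair(b, 0)))   [R2 at 2.2.2]
2. pair(b, f(0, pair(b, 0)))  →  pair(b, b)   [R2 at 2]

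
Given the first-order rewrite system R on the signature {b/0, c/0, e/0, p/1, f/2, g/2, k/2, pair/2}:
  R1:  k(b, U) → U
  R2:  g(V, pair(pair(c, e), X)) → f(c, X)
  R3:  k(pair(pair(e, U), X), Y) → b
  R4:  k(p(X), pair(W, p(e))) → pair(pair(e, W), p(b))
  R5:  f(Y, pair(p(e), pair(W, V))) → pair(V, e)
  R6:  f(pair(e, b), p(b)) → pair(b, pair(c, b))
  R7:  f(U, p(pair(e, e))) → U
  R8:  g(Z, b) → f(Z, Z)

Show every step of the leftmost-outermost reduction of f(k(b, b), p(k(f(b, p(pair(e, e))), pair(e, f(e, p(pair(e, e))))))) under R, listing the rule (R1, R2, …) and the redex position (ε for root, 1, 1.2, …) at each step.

b

1. f(k(b, b), p(k(f(b, p(pair(e, e))), pair(e, f(e, p(pair(e, e)))))))  →  f(b, p(k(f(b, p(pair(e, e))), pair(e, f(e, p(pair(e, e)))))))   [R1 at 1]
2. f(b, p(k(f(b, p(pair(e, e))), pair(e, f(e, p(pair(e, e)))))))  →  f(b, p(k(b, pair(e, f(e, p(pair(e, e)))))))   [R7 at 2.1.1]
3. f(b, p(k(b, pair(e, f(e, p(pair(e, e)))))))  →  f(b, p(pair(e, f(e, p(pair(e, e))))))   [R1 at 2.1]
4. f(b, p(pair(e, f(e, p(pair(e, e))))))  →  f(b, p(pair(e, e)))   [R7 at 2.1.2]
5. f(b, p(pair(e, e)))  →  b   [R7 at ε]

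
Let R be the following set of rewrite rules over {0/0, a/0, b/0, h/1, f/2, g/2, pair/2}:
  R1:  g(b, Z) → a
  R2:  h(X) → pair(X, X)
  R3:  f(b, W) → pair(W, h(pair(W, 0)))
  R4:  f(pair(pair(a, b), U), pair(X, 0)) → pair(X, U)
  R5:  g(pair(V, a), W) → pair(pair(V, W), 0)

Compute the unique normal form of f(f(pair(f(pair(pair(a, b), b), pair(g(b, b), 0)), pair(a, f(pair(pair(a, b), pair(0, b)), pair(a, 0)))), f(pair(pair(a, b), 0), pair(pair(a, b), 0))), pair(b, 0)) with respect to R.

pair(b, pair(a, pair(a, pair(0, b))))

1. f(f(pair(f(pair(pair(a, b), b), pair(g(b, b), 0)), pair(a, f(pair(pair(a, b), pair(0, b)), pair(a, 0)))), f(pair(pair(a, b), 0), pair(pair(a, b), 0))), pair(b, 0))  →  f(f(pair(pair(g(b, b), b), pair(a, f(pair(pair(a, b), pair(0, b)), pair(a, 0)))), f(pair(pair(a, b), 0), pair(pair(a, b), 0))), pair(b, 0))   [R4 at 1.1.1]
2. f(f(pair(pair(g(b, b), b), pair(a, f(pair(pair(a, b), pair(0, b)), pair(a, 0)))), f(pair(pair(a, b), 0), pair(pair(a, b), 0))), pair(b, 0))  →  f(f(pair(pair(a, b), pair(a, f(pair(pair(a, b), pair(0, b)), pair(a, 0)))), f(pair(pair(a, b), 0), pair(pair(a, b), 0))), pair(b, 0))   [R1 at 1.1.1.1]
3. f(f(pair(pair(a, b), pair(a, f(pair(pair(a, b), pair(0, b)), pair(a, 0)))), f(pair(pair(a, b), 0), pair(pair(a, b), 0))), pair(b, 0))  →  f(f(pair(pair(a, b), pair(a, pair(a, pair(0, b)))), f(pair(pair(a, b), 0), pair(pair(a, b), 0))), pair(b, 0))   [R4 at 1.1.2.2]
4. f(f(pair(pair(a, b), pair(a, pair(a, pair(0, b)))), f(pair(pair(a, b), 0), pair(pair(a, b), 0))), pair(b, 0))  →  f(f(pair(pair(a, b), pair(a, pair(a, pair(0, b)))), pair(pair(a, b), 0)), pair(b, 0))   [R4 at 1.2]
5. f(f(pair(pair(a, b), pair(a, pair(a, pair(0, b)))), pair(pair(a, b), 0)), pair(b, 0))  →  f(pair(pair(a, b), pair(a, pair(a, pair(0, b)))), pair(b, 0))   [R4 at 1]
6. f(pair(pair(a, b), pair(a, pair(a, pair(0, b)))), pair(b, 0))  →  pair(b, pair(a, pair(a, pair(0, b))))   [R4 at ε]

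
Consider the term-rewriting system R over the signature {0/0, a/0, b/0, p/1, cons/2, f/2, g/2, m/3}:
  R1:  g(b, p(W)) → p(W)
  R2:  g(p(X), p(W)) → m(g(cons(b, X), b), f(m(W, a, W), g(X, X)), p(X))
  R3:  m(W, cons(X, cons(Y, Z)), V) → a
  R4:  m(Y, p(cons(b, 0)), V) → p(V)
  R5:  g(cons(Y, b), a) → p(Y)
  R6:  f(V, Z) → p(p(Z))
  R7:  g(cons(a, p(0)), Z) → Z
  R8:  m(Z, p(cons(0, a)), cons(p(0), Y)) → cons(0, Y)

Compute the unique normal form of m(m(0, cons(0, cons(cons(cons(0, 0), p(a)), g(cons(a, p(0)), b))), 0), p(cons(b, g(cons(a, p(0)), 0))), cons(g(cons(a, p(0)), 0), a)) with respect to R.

1. m(m(0, cons(0, cons(cons(cons(0, 0), p(a)), g(cons(a, p(0)), b))), 0), p(cons(b, g(cons(a, p(0)), 0))), cons(g(cons(a, p(0)), 0), a))  →  m(a, p(cons(b, g(cons(a, p(0)), 0))), cons(g(cons(a, p(0)), 0), a))   [R3 at 1]
2. m(a, p(cons(b, g(cons(a, p(0)), 0))), cons(g(cons(a, p(0)), 0), a))  →  m(a, p(cons(b, 0)), cons(g(cons(a, p(0)), 0), a))   [R7 at 2.1.2]
3. m(a, p(cons(b, 0)), cons(g(cons(a, p(0)), 0), a))  →  p(cons(g(cons(a, p(0)), 0), a))   [R4 at ε]
4. p(cons(g(cons(a, p(0)), 0), a))  →  p(cons(0, a))   [R7 at 1.1]

p(cons(0, a))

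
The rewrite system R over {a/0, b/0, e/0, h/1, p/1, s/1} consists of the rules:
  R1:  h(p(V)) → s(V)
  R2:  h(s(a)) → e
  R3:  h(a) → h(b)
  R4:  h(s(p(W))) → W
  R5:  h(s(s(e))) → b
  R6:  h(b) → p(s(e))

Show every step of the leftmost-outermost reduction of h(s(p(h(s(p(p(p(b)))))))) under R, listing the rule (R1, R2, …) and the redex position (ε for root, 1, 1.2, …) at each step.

1. h(s(p(h(s(p(p(p(b))))))))  →  h(s(p(p(p(b)))))   [R4 at ε]
2. h(s(p(p(p(b)))))  →  p(p(b))   [R4 at ε]

p(p(b))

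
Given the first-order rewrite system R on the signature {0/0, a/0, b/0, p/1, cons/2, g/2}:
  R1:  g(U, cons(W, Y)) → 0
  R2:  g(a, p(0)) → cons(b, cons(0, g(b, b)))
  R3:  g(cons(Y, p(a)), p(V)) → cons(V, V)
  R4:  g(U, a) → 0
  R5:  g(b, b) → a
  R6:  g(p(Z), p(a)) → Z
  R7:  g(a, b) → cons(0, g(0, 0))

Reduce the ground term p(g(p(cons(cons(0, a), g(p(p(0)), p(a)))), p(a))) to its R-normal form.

p(cons(cons(0, a), p(0)))

1. p(g(p(cons(cons(0, a), g(p(p(0)), p(a)))), p(a)))  →  p(cons(cons(0, a), g(p(p(0)), p(a))))   [R6 at 1]
2. p(cons(cons(0, a), g(p(p(0)), p(a))))  →  p(cons(cons(0, a), p(0)))   [R6 at 1.2]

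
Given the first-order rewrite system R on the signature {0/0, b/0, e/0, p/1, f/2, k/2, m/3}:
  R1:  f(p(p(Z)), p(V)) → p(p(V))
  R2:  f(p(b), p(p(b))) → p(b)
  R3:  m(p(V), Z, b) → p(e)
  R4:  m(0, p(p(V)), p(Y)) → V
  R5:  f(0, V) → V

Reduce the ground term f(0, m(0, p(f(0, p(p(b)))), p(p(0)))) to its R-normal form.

1. f(0, m(0, p(f(0, p(p(b)))), p(p(0))))  →  m(0, p(f(0, p(p(b)))), p(p(0)))   [R5 at ε]
2. m(0, p(f(0, p(p(b)))), p(p(0)))  →  m(0, p(p(p(b))), p(p(0)))   [R5 at 2.1]
3. m(0, p(p(p(b))), p(p(0)))  →  p(b)   [R4 at ε]

p(b)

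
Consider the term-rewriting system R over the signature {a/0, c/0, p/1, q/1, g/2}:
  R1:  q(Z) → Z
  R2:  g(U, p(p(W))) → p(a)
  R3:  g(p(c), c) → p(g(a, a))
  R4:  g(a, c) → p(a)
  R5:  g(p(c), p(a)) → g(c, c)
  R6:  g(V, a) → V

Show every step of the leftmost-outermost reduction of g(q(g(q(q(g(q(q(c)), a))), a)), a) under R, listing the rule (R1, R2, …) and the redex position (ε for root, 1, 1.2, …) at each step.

1. g(q(g(q(q(g(q(q(c)), a))), a)), a)  →  q(g(q(q(g(q(q(c)), a))), a))   [R6 at ε]
2. q(g(q(q(g(q(q(c)), a))), a))  →  g(q(q(g(q(q(c)), a))), a)   [R1 at ε]
3. g(q(q(g(q(q(c)), a))), a)  →  q(q(g(q(q(c)), a)))   [R6 at ε]
4. q(q(g(q(q(c)), a)))  →  q(g(q(q(c)), a))   [R1 at ε]
5. q(g(q(q(c)), a))  →  g(q(q(c)), a)   [R1 at ε]
6. g(q(q(c)), a)  →  q(q(c))   [R6 at ε]
7. q(q(c))  →  q(c)   [R1 at ε]
8. q(c)  →  c   [R1 at ε]

c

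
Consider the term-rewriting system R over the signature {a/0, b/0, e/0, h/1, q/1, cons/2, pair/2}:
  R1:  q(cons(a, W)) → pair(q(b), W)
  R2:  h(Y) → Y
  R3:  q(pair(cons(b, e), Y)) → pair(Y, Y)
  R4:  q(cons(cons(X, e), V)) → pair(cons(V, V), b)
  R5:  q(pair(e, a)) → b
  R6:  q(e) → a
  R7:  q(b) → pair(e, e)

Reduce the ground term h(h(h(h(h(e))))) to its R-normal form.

e

1. h(h(h(h(h(e)))))  →  h(h(h(h(e))))   [R2 at ε]
2. h(h(h(h(e))))  →  h(h(h(e)))   [R2 at ε]
3. h(h(h(e)))  →  h(h(e))   [R2 at ε]
4. h(h(e))  →  h(e)   [R2 at ε]
5. h(e)  →  e   [R2 at ε]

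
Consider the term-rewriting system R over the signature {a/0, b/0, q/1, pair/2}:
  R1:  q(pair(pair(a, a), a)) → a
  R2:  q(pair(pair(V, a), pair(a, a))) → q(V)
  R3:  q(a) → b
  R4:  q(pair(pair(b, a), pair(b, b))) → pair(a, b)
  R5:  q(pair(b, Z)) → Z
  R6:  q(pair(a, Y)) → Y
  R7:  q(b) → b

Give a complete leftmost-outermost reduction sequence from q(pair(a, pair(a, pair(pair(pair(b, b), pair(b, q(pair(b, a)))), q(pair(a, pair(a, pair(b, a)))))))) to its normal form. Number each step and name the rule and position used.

1. q(pair(a, pair(a, pair(pair(pair(b, b), pair(b, q(pair(b, a)))), q(pair(a, pair(a, pair(b, a))))))))  →  pair(a, pair(pair(pair(b, b), pair(b, q(pair(b, a)))), q(pair(a, pair(a, pair(b, a))))))   [R6 at ε]
2. pair(a, pair(pair(pair(b, b), pair(b, q(pair(b, a)))), q(pair(a, pair(a, pair(b, a))))))  →  pair(a, pair(pair(pair(b, b), pair(b, a)), q(pair(a, pair(a, pair(b, a))))))   [R5 at 2.1.2.2]
3. pair(a, pair(pair(pair(b, b), pair(b, a)), q(pair(a, pair(a, pair(b, a))))))  →  pair(a, pair(pair(pair(b, b), pair(b, a)), pair(a, pair(b, a))))   [R6 at 2.2]

pair(a, pair(pair(pair(b, b), pair(b, a)), pair(a, pair(b, a))))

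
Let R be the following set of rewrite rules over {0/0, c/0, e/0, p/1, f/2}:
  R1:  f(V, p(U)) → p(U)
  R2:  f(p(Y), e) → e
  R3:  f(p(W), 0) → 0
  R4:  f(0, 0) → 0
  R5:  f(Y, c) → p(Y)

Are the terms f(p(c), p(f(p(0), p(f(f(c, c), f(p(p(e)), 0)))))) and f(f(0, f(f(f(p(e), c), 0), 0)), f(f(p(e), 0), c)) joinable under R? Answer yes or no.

no — NF(t₁) = p(p(0)), NF(t₂) = p(0)

Reduce t₁ = f(p(c), p(f(p(0), p(f(f(c, c), f(p(p(e)), 0)))))):
1. f(p(c), p(f(p(0), p(f(f(c, c), f(p(p(e)), 0))))))  →  p(f(p(0), p(f(f(c, c), f(p(p(e)), 0)))))   [R1 at ε]
2. p(f(p(0), p(f(f(c, c), f(p(p(e)), 0)))))  →  p(p(f(f(c, c), f(p(p(e)), 0))))   [R1 at 1]
3. p(p(f(f(c, c), f(p(p(e)), 0))))  →  p(p(f(p(c), f(p(p(e)), 0))))   [R5 at 1.1.1]
4. p(p(f(p(c), f(p(p(e)), 0))))  →  p(p(f(p(c), 0)))   [R3 at 1.1.2]
5. p(p(f(p(c), 0)))  →  p(p(0))   [R3 at 1.1]

Reduce t₂ = f(f(0, f(f(f(p(e), c), 0), 0)), f(f(p(e), 0), c)):
1. f(f(0, f(f(f(p(e), c), 0), 0)), f(f(p(e), 0), c))  →  f(f(0, f(f(p(p(e)), 0), 0)), f(f(p(e), 0), c))   [R5 at 1.2.1.1]
2. f(f(0, f(f(p(p(e)), 0), 0)), f(f(p(e), 0), c))  →  f(f(0, f(0, 0)), f(f(p(e), 0), c))   [R3 at 1.2.1]
3. f(f(0, f(0, 0)), f(f(p(e), 0), c))  →  f(f(0, 0), f(f(p(e), 0), c))   [R4 at 1.2]
4. f(f(0, 0), f(f(p(e), 0), c))  →  f(0, f(f(p(e), 0), c))   [R4 at 1]
5. f(0, f(f(p(e), 0), c))  →  f(0, p(f(p(e), 0)))   [R5 at 2]
6. f(0, p(f(p(e), 0)))  →  p(f(p(e), 0))   [R1 at ε]
7. p(f(p(e), 0))  →  p(0)   [R3 at 1]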